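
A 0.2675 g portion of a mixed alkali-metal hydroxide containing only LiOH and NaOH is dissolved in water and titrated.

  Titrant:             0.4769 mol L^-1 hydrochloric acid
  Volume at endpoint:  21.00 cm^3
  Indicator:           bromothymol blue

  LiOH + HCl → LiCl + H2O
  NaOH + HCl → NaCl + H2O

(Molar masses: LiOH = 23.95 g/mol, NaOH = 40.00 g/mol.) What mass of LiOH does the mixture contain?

n(HCl) = 0.02100 × 0.4769 = 0.01001 mol
Let x = n(LiOH), y = n(NaOH).
Titrant: 1x + 1y = 0.01001;  mass: 23.95x + 40.00y = 0.2675
Solving, x = 8.293 × 10^-3 mol, y = 1.722 × 10^-3 mol
mass of LiOH = 8.293 × 10^-3 × 23.95 = 0.1986 g

0.1986 g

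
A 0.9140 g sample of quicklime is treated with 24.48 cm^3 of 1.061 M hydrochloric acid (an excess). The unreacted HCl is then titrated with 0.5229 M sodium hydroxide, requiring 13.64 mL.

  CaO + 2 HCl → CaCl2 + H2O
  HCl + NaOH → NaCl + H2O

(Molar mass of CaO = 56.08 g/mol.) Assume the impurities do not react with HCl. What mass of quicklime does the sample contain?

0.5283 g

n(HCl) added = 0.02448 × 1.061 = 0.02597 mol
n(NaOH) used in back-titration = 0.01364 × 0.5229 = 7.132 × 10^-3 mol
n(HCl) left over = 7.132 × 10^-3 mol (1:1 ratio)
n(HCl) consumed by analyte = 0.02597 − 7.132 × 10^-3 = 0.01884 mol
From the 1:2 ratio, n(CaO) = 1/2 × 0.01884 = 9.420 × 10^-3 mol
mass of CaO = 9.420 × 10^-3 × 56.08 = 0.5283 g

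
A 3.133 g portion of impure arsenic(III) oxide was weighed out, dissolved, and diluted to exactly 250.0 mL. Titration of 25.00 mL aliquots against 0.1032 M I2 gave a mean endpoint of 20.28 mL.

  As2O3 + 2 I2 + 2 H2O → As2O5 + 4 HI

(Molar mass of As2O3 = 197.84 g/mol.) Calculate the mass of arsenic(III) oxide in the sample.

n(I2) per titration = 0.02028 × 0.1032 = 2.093 × 10^-3 mol
From the 1:2 ratio, n(As2O3) in each aliquot = 1/2 × 2.093 × 10^-3 = 1.046 × 10^-3 mol
n(As2O3) in the whole flask = 1.046 × 10^-3 × 250.0/25.00 = 0.01046 mol
mass of As2O3 = 0.01046 × 197.84 = 2.070 g

2.070 g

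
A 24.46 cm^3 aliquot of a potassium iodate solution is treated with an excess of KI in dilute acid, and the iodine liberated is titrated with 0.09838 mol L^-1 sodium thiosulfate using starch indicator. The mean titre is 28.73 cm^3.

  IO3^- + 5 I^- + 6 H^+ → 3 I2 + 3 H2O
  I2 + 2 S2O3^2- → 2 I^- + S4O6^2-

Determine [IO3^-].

n(S2O3^2-) = 0.02873 × 0.09838 = 2.826 × 10^-3 mol
n(I2) = n(S2O3^2-)/2 = 1.413 × 10^-3 mol
From the 1:3 ratio, n(IO3^-) in the aliquot = 1/3 × 1.413 × 10^-3 = 4.711 × 10^-4 mol
[IO3^-] = 4.711 × 10^-4 / 0.02446 = 0.01926 mol/L

0.01926 mol/L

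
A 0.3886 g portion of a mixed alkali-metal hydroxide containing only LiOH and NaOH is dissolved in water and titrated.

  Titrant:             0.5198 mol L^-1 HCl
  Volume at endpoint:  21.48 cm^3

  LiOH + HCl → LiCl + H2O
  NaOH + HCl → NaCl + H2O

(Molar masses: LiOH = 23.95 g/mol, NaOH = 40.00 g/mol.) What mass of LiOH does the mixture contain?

n(HCl) = 0.02148 × 0.5198 = 0.01117 mol
Let x = n(LiOH), y = n(NaOH).
Titrant: 1x + 1y = 0.01117;  mass: 23.95x + 40.00y = 0.3886
Solving, x = 3.614 × 10^-3 mol, y = 7.551 × 10^-3 mol
mass of LiOH = 3.614 × 10^-3 × 23.95 = 0.08657 g

0.08657 g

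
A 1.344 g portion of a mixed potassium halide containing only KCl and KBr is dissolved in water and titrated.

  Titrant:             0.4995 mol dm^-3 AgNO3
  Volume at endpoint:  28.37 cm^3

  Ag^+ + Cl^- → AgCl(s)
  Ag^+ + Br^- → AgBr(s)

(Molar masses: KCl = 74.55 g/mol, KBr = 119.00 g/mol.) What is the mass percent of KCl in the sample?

n(AgNO3) = 0.02837 × 0.4995 = 0.01417 mol
Let x = n(KCl), y = n(KBr).
Titrant: 1x + 1y = 0.01417;  mass: 74.55x + 119.00y = 1.344
Solving, x = 7.701 × 10^-3 mol, y = 6.469 × 10^-3 mol
mass of KCl = 7.701 × 10^-3 × 74.55 = 0.5741 g
% KCl = 0.5741 / 1.344 × 100 = 42.72 %

42.72 %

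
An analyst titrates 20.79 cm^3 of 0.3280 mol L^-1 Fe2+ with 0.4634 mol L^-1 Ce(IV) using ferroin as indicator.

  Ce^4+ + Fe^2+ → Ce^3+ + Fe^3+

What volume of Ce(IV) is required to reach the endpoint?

n(Fe2+) = 0.02079 L × 0.3280 mol/L = 6.819 × 10^-3 mol
n(Ce4+) = 6.819 × 10^-3 mol (1:1 stoichiometry)
V(Ce4+) = 6.819 × 10^-3 mol / 0.4634 mol/L = 0.01472 L = 14.72 mL

14.72 mL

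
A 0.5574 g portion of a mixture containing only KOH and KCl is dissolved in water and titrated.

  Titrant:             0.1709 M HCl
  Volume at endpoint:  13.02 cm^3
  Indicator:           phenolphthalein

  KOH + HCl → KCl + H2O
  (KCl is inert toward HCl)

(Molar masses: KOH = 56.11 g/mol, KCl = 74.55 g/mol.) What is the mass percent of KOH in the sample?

22.40 %

n(HCl) = 0.01302 × 0.1709 = 2.225 × 10^-3 mol
Let x = n(KOH), y = n(KCl).
Titrant: 1x = 2.225 × 10^-3;  mass: 56.11x + 74.55y = 0.5574
Solving, x = 2.225 × 10^-3 mol, y = 5.802 × 10^-3 mol
mass of KOH = 2.225 × 10^-3 × 56.11 = 0.1249 g
% KOH = 0.1249 / 0.5574 × 100 = 22.40 %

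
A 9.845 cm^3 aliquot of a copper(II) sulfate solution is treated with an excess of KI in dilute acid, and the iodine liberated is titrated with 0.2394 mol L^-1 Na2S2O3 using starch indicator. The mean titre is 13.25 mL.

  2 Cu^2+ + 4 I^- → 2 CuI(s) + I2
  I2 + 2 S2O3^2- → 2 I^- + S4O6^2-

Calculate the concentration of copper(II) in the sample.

n(S2O3^2-) = 0.01325 × 0.2394 = 3.172 × 10^-3 mol
n(I2) = n(S2O3^2-)/2 = 1.586 × 10^-3 mol
From the 2:1 ratio, n(Cu2+) in the aliquot = 2/1 × 1.586 × 10^-3 = 3.172 × 10^-3 mol
[Cu2+] = 3.172 × 10^-3 / 0.009845 = 0.3222 mol/L

0.3222 mol/L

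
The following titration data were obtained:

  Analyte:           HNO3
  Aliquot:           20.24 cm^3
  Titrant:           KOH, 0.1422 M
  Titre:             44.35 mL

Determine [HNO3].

HNO3 + KOH → KNO3 + H2O
n(KOH) = 0.04435 L × 0.1422 mol/L = 6.307 × 10^-3 mol
n(HNO3) = 6.307 × 10^-3 mol (1:1 mole ratio)
[HNO3] = 6.307 × 10^-3 mol / 0.02024 L = 0.3116 mol/L

0.3116 M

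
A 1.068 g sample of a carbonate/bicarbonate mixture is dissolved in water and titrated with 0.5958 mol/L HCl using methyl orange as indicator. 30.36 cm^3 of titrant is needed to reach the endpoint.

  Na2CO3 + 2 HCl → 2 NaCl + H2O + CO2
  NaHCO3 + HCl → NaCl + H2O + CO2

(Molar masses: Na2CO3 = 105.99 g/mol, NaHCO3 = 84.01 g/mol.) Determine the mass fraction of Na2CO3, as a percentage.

n(HCl) = 0.03036 × 0.5958 = 0.01809 mol
Let x = n(Na2CO3), y = n(NaHCO3).
Titrant: 2x + 1y = 0.01809;  mass: 105.99x + 84.01y = 1.068
Solving, x = 7.281 × 10^-3 mol, y = 3.527 × 10^-3 mol
mass of Na2CO3 = 7.281 × 10^-3 × 105.99 = 0.7717 g
% Na2CO3 = 0.7717 / 1.068 × 100 = 72.25 %

72.25 %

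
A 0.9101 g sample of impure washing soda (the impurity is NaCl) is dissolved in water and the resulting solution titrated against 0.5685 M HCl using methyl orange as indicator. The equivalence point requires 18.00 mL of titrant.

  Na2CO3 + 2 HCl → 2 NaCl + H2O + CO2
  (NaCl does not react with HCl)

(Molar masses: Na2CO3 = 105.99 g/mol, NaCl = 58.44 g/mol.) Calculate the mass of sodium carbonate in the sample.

n(HCl) = 0.01800 × 0.5685 = 0.01023 mol
Let x = n(Na2CO3), y = n(NaCl).
Titrant: 2x = 0.01023;  mass: 105.99x + 58.44y = 0.9101
Solving, x = 5.117 × 10^-3 mol, y = 6.294 × 10^-3 mol
mass of Na2CO3 = 5.117 × 10^-3 × 105.99 = 0.5423 g

0.5423 g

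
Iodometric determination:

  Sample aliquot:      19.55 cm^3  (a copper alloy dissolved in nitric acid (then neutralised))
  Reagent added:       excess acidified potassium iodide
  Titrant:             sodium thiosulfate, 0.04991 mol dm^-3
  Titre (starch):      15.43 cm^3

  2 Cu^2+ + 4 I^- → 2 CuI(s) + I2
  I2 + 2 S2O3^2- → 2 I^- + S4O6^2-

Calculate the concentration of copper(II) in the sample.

0.03939 mol/L

n(S2O3^2-) = 0.01543 × 0.04991 = 7.701 × 10^-4 mol
n(I2) = n(S2O3^2-)/2 = 3.851 × 10^-4 mol
From the 2:1 ratio, n(Cu2+) in the aliquot = 2/1 × 3.851 × 10^-4 = 7.701 × 10^-4 mol
[Cu2+] = 7.701 × 10^-4 / 0.01955 = 0.03939 mol/L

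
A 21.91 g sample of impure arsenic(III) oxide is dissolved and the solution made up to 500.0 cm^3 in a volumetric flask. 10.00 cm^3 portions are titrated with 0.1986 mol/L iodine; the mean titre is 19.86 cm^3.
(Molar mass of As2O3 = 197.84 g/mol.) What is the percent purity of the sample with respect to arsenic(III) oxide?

89.04 %

As2O3 + 2 I2 + 2 H2O → As2O5 + 4 HI
n(I2) per titration = 0.01986 × 0.1986 = 3.944 × 10^-3 mol
From the 1:2 ratio, n(As2O3) in each aliquot = 1/2 × 3.944 × 10^-3 = 1.972 × 10^-3 mol
n(As2O3) in the whole flask = 1.972 × 10^-3 × 500.0/10.00 = 0.09860 mol
mass of As2O3 = 0.09860 × 197.84 = 19.51 g
% As2O3 = 19.51 / 21.91 × 100 = 89.04 %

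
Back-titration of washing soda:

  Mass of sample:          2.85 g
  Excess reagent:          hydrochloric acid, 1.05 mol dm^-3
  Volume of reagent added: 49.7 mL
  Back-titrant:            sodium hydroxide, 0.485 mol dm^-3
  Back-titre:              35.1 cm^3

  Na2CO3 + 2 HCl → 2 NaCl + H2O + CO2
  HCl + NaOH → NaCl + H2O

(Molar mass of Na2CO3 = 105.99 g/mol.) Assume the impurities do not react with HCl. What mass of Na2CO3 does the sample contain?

n(HCl) added = 0.0497 × 1.05 = 0.0522 mol
n(NaOH) used in back-titration = 0.0351 × 0.485 = 0.0170 mol
n(HCl) left over = 0.0170 mol (1:1 ratio)
n(HCl) consumed by analyte = 0.0522 − 0.0170 = 0.0352 mol
From the 1:2 ratio, n(Na2CO3) = 1/2 × 0.0352 = 0.0176 mol
mass of Na2CO3 = 0.0176 × 105.99 = 1.86 g

1.86 g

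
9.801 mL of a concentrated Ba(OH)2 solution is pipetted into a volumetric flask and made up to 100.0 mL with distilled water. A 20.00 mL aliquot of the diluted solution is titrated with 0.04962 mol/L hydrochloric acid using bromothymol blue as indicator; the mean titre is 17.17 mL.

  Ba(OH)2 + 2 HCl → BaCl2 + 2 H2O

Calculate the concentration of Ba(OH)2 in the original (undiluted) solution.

n(HCl) = 0.01717 × 0.04962 = 8.520 × 10^-4 mol
From the 1:2 ratio, n(Ba(OH)2) in the aliquot = 1/2 × 8.520 × 10^-4 = 4.260 × 10^-4 mol
[Ba(OH)2]_dilute = 4.260 × 10^-4 / 0.02000 = 0.02130 mol/L
Dilution factor = 100.0 / 9.801 = 10.20
[Ba(OH)2]_stock = 0.02130 × 10.20 = 0.2173 mol/L

0.2173 mol/L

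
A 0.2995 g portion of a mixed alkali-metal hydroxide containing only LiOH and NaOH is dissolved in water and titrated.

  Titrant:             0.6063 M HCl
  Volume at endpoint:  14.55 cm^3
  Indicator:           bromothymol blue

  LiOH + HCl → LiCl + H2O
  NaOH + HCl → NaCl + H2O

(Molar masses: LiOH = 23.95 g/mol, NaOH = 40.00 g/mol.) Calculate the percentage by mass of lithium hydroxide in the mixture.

n(HCl) = 0.01455 × 0.6063 = 8.822 × 10^-3 mol
Let x = n(LiOH), y = n(NaOH).
Titrant: 1x + 1y = 8.822 × 10^-3;  mass: 23.95x + 40.00y = 0.2995
Solving, x = 3.325 × 10^-3 mol, y = 5.497 × 10^-3 mol
mass of LiOH = 3.325 × 10^-3 × 23.95 = 0.07963 g
% LiOH = 0.07963 / 0.2995 × 100 = 26.59 %

26.59 %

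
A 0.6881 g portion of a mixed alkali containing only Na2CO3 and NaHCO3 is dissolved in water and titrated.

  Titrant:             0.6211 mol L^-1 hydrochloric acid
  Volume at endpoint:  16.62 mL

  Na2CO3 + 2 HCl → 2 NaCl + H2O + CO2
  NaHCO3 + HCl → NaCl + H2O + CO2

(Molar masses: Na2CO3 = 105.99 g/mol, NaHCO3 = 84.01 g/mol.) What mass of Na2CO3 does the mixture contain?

0.3060 g

n(HCl) = 0.01662 × 0.6211 = 0.01032 mol
Let x = n(Na2CO3), y = n(NaHCO3).
Titrant: 2x + 1y = 0.01032;  mass: 105.99x + 84.01y = 0.6881
Solving, x = 2.887 × 10^-3 mol, y = 4.548 × 10^-3 mol
mass of Na2CO3 = 2.887 × 10^-3 × 105.99 = 0.3060 g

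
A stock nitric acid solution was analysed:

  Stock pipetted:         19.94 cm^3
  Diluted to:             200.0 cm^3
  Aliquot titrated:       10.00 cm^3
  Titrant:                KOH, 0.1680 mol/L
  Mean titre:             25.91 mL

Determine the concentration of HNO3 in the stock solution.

HNO3 + KOH → KNO3 + H2O
n(KOH) = 0.02591 × 0.1680 = 4.353 × 10^-3 mol
n(HNO3) in the aliquot = 4.353 × 10^-3 mol (1:1 ratio)
[HNO3]_dilute = 4.353 × 10^-3 / 0.01000 = 0.4353 mol/L
Dilution factor = 200.0 / 19.94 = 10.03
[HNO3]_stock = 0.4353 × 10.03 = 4.366 mol/L

4.366 mol/L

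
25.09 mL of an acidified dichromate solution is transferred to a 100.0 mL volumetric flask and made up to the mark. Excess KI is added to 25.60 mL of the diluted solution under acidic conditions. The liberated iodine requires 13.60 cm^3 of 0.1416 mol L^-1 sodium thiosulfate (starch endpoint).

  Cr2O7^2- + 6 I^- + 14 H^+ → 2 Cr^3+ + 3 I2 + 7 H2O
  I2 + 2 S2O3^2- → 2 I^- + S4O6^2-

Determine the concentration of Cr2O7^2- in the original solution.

n(S2O3^2-) = 0.01360 × 0.1416 = 1.926 × 10^-3 mol
n(I2) = n(S2O3^2-)/2 = 9.629 × 10^-4 mol
From the 1:3 ratio, n(Cr2O7^2-) in the aliquot = 1/3 × 9.629 × 10^-4 = 3.210 × 10^-4 mol
[Cr2O7^2-]_dilute = 3.210 × 10^-4 / 0.02560 = 0.01254 mol/L
[Cr2O7^2-]_original = 0.01254 × 100.0/25.09 = 0.04997 mol/L

0.04997 mol/L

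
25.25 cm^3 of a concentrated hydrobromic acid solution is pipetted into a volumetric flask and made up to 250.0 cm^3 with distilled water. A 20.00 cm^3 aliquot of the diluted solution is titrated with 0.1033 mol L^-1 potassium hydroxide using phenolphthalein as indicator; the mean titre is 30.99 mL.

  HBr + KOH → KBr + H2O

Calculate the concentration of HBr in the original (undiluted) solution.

n(KOH) = 0.03099 × 0.1033 = 3.201 × 10^-3 mol
n(HBr) in the aliquot = 3.201 × 10^-3 mol (1:1 ratio)
[HBr]_dilute = 3.201 × 10^-3 / 0.02000 = 0.1601 mol/L
Dilution factor = 250.0 / 25.25 = 9.901
[HBr]_stock = 0.1601 × 9.901 = 1.585 mol/L

1.585 mol/L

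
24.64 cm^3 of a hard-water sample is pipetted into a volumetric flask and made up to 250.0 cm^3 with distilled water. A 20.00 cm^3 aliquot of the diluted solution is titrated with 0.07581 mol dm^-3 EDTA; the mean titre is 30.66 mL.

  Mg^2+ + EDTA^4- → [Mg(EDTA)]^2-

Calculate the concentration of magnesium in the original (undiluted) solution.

1.179 mol/L

n(EDTA) = 0.03066 × 0.07581 = 2.324 × 10^-3 mol
n(Mg2+) in the aliquot = 2.324 × 10^-3 mol (1:1 ratio)
[Mg2+]_dilute = 2.324 × 10^-3 / 0.02000 = 0.1162 mol/L
Dilution factor = 250.0 / 24.64 = 10.15
[Mg2+]_stock = 0.1162 × 10.15 = 1.179 mol/L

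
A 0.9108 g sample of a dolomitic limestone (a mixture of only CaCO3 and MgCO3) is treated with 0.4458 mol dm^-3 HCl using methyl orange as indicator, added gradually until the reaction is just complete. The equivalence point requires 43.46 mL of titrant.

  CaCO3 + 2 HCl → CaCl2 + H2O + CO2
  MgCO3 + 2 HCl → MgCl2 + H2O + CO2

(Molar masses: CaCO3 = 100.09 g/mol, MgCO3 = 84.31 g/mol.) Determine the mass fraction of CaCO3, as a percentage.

65.51 %

n(HCl) = 0.04346 × 0.4458 = 0.01937 mol
Let x = n(CaCO3), y = n(MgCO3).
Titrant: 2x + 2y = 0.01937;  mass: 100.09x + 84.31y = 0.9108
Solving, x = 5.961 × 10^-3 mol, y = 3.726 × 10^-3 mol
mass of CaCO3 = 5.961 × 10^-3 × 100.09 = 0.5967 g
% CaCO3 = 0.5967 / 0.9108 × 100 = 65.51 %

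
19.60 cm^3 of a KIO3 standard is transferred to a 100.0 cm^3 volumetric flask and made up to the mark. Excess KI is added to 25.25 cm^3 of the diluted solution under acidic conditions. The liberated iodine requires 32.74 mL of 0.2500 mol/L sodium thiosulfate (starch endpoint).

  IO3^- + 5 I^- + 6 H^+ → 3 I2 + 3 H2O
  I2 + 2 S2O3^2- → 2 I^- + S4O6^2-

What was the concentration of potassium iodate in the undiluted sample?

0.2756 mol/L

n(S2O3^2-) = 0.03274 × 0.2500 = 8.185 × 10^-3 mol
n(I2) = n(S2O3^2-)/2 = 4.093 × 10^-3 mol
From the 1:3 ratio, n(IO3^-) in the aliquot = 1/3 × 4.093 × 10^-3 = 1.364 × 10^-3 mol
[IO3^-]_dilute = 1.364 × 10^-3 / 0.02525 = 0.05403 mol/L
[IO3^-]_original = 0.05403 × 100.0/19.60 = 0.2756 mol/L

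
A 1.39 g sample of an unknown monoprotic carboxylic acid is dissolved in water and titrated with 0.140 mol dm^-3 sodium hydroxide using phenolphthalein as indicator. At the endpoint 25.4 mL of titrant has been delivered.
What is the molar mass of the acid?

n(NaOH) = 0.0254 L × 0.140 mol/L = 3.56 × 10^-3 mol
n(HA) = 3.56 × 10^-3 mol (1:1 ratio)
M = m / n = 1.39 g / 3.56 × 10^-3 mol = 391 g/mol

391 g/mol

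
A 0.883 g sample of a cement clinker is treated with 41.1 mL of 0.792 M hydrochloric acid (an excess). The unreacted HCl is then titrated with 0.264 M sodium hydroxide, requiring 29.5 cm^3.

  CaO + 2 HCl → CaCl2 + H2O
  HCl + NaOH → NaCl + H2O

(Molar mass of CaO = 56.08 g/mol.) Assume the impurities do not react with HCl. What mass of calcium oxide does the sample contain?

n(HCl) added = 0.0411 × 0.792 = 0.0326 mol
n(NaOH) used in back-titration = 0.0295 × 0.264 = 7.79 × 10^-3 mol
n(HCl) left over = 7.79 × 10^-3 mol (1:1 ratio)
n(HCl) consumed by analyte = 0.0326 − 7.79 × 10^-3 = 0.0248 mol
From the 1:2 ratio, n(CaO) = 1/2 × 0.0248 = 0.0124 mol
mass of CaO = 0.0124 × 56.08 = 0.694 g

0.694 g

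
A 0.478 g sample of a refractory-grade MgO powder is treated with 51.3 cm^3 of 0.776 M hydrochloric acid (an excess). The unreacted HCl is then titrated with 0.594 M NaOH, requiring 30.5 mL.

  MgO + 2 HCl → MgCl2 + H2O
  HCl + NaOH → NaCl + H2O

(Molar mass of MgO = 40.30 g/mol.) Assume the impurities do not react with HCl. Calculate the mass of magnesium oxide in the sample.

0.437 g

n(HCl) added = 0.0513 × 0.776 = 0.0398 mol
n(NaOH) used in back-titration = 0.0305 × 0.594 = 0.0181 mol
n(HCl) left over = 0.0181 mol (1:1 ratio)
n(HCl) consumed by analyte = 0.0398 − 0.0181 = 0.0217 mol
From the 1:2 ratio, n(MgO) = 1/2 × 0.0217 = 0.0108 mol
mass of MgO = 0.0108 × 40.30 = 0.437 g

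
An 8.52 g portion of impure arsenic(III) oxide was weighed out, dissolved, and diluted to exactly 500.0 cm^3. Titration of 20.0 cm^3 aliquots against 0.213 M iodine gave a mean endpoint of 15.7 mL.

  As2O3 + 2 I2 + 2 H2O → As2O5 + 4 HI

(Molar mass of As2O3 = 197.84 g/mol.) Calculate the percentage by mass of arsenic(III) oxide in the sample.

n(I2) per titration = 0.0157 × 0.213 = 3.34 × 10^-3 mol
From the 1:2 ratio, n(As2O3) in each aliquot = 1/2 × 3.34 × 10^-3 = 1.67 × 10^-3 mol
n(As2O3) in the whole flask = 1.67 × 10^-3 × 500.0/20.0 = 0.0418 mol
mass of As2O3 = 0.0418 × 197.84 = 8.27 g
% As2O3 = 8.27 / 8.52 × 100 = 97.1 %

97.1 %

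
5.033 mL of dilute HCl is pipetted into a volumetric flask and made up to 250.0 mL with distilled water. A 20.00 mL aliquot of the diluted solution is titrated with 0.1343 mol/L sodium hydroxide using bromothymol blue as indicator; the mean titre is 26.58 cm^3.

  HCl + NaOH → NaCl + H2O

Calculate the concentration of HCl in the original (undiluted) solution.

n(NaOH) = 0.02658 × 0.1343 = 3.570 × 10^-3 mol
n(HCl) in the aliquot = 3.570 × 10^-3 mol (1:1 ratio)
[HCl]_dilute = 3.570 × 10^-3 / 0.02000 = 0.1785 mol/L
Dilution factor = 250.0 / 5.033 = 49.67
[HCl]_stock = 0.1785 × 49.67 = 8.866 mol/L

8.866 mol/L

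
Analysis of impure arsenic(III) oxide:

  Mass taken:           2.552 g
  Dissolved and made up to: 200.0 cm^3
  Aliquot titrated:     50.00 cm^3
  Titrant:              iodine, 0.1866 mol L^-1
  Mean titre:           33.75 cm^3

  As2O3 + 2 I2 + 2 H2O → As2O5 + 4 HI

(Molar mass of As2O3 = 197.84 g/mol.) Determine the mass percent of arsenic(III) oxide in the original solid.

n(I2) per titration = 0.03375 × 0.1866 = 6.298 × 10^-3 mol
From the 1:2 ratio, n(As2O3) in each aliquot = 1/2 × 6.298 × 10^-3 = 3.149 × 10^-3 mol
n(As2O3) in the whole flask = 3.149 × 10^-3 × 200.0/50.00 = 0.01260 mol
mass of As2O3 = 0.01260 × 197.84 = 2.492 g
% As2O3 = 2.492 / 2.552 × 100 = 97.64 %

97.64 %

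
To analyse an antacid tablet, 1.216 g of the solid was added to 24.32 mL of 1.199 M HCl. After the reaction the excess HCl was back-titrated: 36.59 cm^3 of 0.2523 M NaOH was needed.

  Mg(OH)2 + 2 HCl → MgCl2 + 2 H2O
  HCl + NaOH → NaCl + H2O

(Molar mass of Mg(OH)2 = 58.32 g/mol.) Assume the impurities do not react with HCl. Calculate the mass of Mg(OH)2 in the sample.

0.5811 g

n(HCl) added = 0.02432 × 1.199 = 0.02916 mol
n(NaOH) used in back-titration = 0.03659 × 0.2523 = 9.232 × 10^-3 mol
n(HCl) left over = 9.232 × 10^-3 mol (1:1 ratio)
n(HCl) consumed by analyte = 0.02916 − 9.232 × 10^-3 = 0.01993 mol
From the 1:2 ratio, n(Mg(OH)2) = 1/2 × 0.01993 = 9.964 × 10^-3 mol
mass of Mg(OH)2 = 9.964 × 10^-3 × 58.32 = 0.5811 g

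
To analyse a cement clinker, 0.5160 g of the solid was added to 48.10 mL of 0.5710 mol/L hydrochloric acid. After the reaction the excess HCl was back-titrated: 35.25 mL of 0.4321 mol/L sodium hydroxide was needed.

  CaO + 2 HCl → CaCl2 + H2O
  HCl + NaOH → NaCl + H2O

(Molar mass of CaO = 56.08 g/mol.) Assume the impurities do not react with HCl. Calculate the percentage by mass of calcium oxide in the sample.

66.48 %

n(HCl) added = 0.04810 × 0.5710 = 0.02747 mol
n(NaOH) used in back-titration = 0.03525 × 0.4321 = 0.01523 mol
n(HCl) left over = 0.01523 mol (1:1 ratio)
n(HCl) consumed by analyte = 0.02747 − 0.01523 = 0.01223 mol
From the 1:2 ratio, n(CaO) = 1/2 × 0.01223 = 6.117 × 10^-3 mol
mass of CaO = 6.117 × 10^-3 × 56.08 = 0.3430 g
% CaO = 0.3430 / 0.5160 × 100 = 66.48 %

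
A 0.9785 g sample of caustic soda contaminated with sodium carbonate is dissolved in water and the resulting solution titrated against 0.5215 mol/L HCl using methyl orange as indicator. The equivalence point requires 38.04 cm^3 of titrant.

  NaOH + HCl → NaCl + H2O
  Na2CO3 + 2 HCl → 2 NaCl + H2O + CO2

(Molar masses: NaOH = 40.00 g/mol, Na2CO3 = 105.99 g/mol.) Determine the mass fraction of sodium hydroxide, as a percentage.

n(HCl) = 0.03804 × 0.5215 = 0.01984 mol
Let x = n(NaOH), y = n(Na2CO3).
Titrant: 1x + 2y = 0.01984;  mass: 40.00x + 105.99y = 0.9785
Solving, x = 5.603 × 10^-3 mol, y = 7.118 × 10^-3 mol
mass of NaOH = 5.603 × 10^-3 × 40.00 = 0.2241 g
% NaOH = 0.2241 / 0.9785 × 100 = 22.90 %

22.90 %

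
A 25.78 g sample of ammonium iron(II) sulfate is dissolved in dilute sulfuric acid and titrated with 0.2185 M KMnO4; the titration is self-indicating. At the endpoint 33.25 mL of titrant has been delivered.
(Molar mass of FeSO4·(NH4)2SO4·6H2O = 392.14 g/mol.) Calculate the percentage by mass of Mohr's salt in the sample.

55.25 %

MnO4^- + 5 Fe^2+ + 8 H^+ → Mn^2+ + 5 Fe^3+ + 4 H2O
n(KMnO4) = 0.03325 L × 0.2185 mol/L = 7.265 × 10^-3 mol
From the 5:1 ratio, n(FeSO4·(NH4)2SO4·6H2O) = 5/1 × 7.265 × 10^-3 = 0.03633 mol
mass of FeSO4·(NH4)2SO4·6H2O = 0.03633 × 392.14 g/mol = 14.24 g
% FeSO4·(NH4)2SO4·6H2O = 14.24 / 25.78 × 100 = 55.25 %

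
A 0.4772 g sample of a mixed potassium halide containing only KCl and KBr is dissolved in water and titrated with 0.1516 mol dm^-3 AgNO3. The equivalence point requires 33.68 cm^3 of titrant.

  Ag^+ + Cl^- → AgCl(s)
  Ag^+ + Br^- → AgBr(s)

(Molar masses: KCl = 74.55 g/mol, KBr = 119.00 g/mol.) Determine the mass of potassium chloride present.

0.2187 g

n(AgNO3) = 0.03368 × 0.1516 = 5.106 × 10^-3 mol
Let x = n(KCl), y = n(KBr).
Titrant: 1x + 1y = 5.106 × 10^-3;  mass: 74.55x + 119.00y = 0.4772
Solving, x = 2.934 × 10^-3 mol, y = 2.172 × 10^-3 mol
mass of KCl = 2.934 × 10^-3 × 74.55 = 0.2187 g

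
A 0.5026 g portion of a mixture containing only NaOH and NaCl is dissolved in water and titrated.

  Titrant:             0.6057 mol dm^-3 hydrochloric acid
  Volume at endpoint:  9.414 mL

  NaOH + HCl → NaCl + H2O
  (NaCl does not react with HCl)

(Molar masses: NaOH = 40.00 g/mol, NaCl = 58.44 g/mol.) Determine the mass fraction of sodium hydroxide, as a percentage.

45.38 %

n(HCl) = 0.009414 × 0.6057 = 5.702 × 10^-3 mol
Let x = n(NaOH), y = n(NaCl).
Titrant: 1x = 5.702 × 10^-3;  mass: 40.00x + 58.44y = 0.5026
Solving, x = 5.702 × 10^-3 mol, y = 4.697 × 10^-3 mol
mass of NaOH = 5.702 × 10^-3 × 40.00 = 0.2281 g
% NaOH = 0.2281 / 0.5026 × 100 = 45.38 %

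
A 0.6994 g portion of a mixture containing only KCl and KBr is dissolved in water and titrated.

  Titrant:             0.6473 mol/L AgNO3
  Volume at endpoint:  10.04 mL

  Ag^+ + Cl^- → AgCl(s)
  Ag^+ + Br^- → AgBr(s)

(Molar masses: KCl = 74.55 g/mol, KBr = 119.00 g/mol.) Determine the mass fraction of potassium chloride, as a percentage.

17.74 %

n(AgNO3) = 0.01004 × 0.6473 = 6.499 × 10^-3 mol
Let x = n(KCl), y = n(KBr).
Titrant: 1x + 1y = 6.499 × 10^-3;  mass: 74.55x + 119.00y = 0.6994
Solving, x = 1.664 × 10^-3 mol, y = 4.835 × 10^-3 mol
mass of KCl = 1.664 × 10^-3 × 74.55 = 0.1241 g
% KCl = 0.1241 / 0.6994 × 100 = 17.74 %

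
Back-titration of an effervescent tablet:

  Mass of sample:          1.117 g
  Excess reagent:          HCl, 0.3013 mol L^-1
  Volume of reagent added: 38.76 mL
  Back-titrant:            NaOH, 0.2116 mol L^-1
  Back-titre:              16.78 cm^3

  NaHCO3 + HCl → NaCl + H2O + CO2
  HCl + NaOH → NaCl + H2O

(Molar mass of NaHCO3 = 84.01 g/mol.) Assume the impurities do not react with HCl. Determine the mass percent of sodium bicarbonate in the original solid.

n(HCl) added = 0.03876 × 0.3013 = 0.01168 mol
n(NaOH) used in back-titration = 0.01678 × 0.2116 = 3.551 × 10^-3 mol
n(HCl) left over = 3.551 × 10^-3 mol (1:1 ratio)
n(HCl) consumed by analyte = 0.01168 − 3.551 × 10^-3 = 8.128 × 10^-3 mol
n(NaHCO3) = 8.128 × 10^-3 mol (1:1 ratio)
mass of NaHCO3 = 8.128 × 10^-3 × 84.01 = 0.6828 g
% NaHCO3 = 0.6828 / 1.117 × 100 = 61.13 %

61.13 %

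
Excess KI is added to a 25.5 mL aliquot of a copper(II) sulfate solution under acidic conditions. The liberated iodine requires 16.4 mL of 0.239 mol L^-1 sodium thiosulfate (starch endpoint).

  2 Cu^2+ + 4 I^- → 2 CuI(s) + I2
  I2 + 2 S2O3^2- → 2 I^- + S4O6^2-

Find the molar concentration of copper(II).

0.154 mol/L

n(S2O3^2-) = 0.0164 × 0.239 = 3.92 × 10^-3 mol
n(I2) = n(S2O3^2-)/2 = 1.96 × 10^-3 mol
From the 2:1 ratio, n(Cu2+) in the aliquot = 2/1 × 1.96 × 10^-3 = 3.92 × 10^-3 mol
[Cu2+] = 3.92 × 10^-3 / 0.0255 = 0.154 mol/L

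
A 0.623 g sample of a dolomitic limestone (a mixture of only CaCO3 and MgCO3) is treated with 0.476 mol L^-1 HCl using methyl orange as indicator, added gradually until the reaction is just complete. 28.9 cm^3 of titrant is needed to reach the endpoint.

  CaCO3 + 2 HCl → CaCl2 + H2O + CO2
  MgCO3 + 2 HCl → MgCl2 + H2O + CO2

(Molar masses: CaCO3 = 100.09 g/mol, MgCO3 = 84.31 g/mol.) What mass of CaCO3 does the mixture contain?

0.273 g

n(HCl) = 0.0289 × 0.476 = 0.0138 mol
Let x = n(CaCO3), y = n(MgCO3).
Titrant: 2x + 2y = 0.0138;  mass: 100.09x + 84.31y = 0.623
Solving, x = 2.73 × 10^-3 mol, y = 4.15 × 10^-3 mol
mass of CaCO3 = 2.73 × 10^-3 × 100.09 = 0.273 g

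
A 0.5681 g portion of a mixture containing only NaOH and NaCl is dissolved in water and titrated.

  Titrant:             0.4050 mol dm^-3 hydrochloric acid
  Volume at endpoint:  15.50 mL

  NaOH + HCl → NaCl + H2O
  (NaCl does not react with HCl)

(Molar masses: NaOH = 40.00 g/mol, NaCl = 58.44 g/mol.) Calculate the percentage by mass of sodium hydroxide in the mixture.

44.20 %

n(HCl) = 0.01550 × 0.4050 = 6.278 × 10^-3 mol
Let x = n(NaOH), y = n(NaCl).
Titrant: 1x = 6.278 × 10^-3;  mass: 40.00x + 58.44y = 0.5681
Solving, x = 6.278 × 10^-3 mol, y = 5.424 × 10^-3 mol
mass of NaOH = 6.278 × 10^-3 × 40.00 = 0.2511 g
% NaOH = 0.2511 / 0.5681 × 100 = 44.20 %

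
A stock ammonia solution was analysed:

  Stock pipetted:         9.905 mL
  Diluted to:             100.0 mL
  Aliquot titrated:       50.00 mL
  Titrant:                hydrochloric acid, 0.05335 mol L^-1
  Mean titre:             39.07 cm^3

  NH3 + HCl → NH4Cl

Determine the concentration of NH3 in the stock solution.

n(HCl) = 0.03907 × 0.05335 = 2.084 × 10^-3 mol
n(NH3) in the aliquot = 2.084 × 10^-3 mol (1:1 ratio)
[NH3]_dilute = 2.084 × 10^-3 / 0.05000 = 0.04169 mol/L
Dilution factor = 100.0 / 9.905 = 10.10
[NH3]_stock = 0.04169 × 10.10 = 0.4209 mol/L

0.4209 mol/L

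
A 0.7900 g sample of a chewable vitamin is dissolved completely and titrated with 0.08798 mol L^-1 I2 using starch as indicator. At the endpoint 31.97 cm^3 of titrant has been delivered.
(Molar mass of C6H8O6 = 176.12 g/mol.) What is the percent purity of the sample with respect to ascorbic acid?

C6H8O6 + I2 → C6H6O6 + 2 HI
n(I2) = 0.03197 L × 0.08798 mol/L = 2.813 × 10^-3 mol
n(C6H8O6) = 2.813 × 10^-3 mol (1:1 ratio)
mass of C6H8O6 = 2.813 × 10^-3 × 176.12 g/mol = 0.4954 g
% C6H8O6 = 0.4954 / 0.7900 × 100 = 62.71 %

62.71 %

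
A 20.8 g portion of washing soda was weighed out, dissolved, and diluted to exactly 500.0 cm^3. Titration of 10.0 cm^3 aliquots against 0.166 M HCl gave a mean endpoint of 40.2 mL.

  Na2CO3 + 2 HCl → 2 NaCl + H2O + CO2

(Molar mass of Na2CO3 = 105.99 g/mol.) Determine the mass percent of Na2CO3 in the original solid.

n(HCl) per titration = 0.0402 × 0.166 = 6.67 × 10^-3 mol
From the 1:2 ratio, n(Na2CO3) in each aliquot = 1/2 × 6.67 × 10^-3 = 3.34 × 10^-3 mol
n(Na2CO3) in the whole flask = 3.34 × 10^-3 × 500.0/10.0 = 0.167 mol
mass of Na2CO3 = 0.167 × 105.99 = 17.7 g
% Na2CO3 = 17.7 / 20.8 × 100 = 85.0 %

85.0 %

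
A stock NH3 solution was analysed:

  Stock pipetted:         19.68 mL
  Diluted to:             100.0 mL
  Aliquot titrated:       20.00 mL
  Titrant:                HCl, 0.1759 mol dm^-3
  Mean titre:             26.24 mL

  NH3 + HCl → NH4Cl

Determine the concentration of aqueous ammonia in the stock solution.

1.173 mol/L

n(HCl) = 0.02624 × 0.1759 = 4.616 × 10^-3 mol
n(NH3) in the aliquot = 4.616 × 10^-3 mol (1:1 ratio)
[NH3]_dilute = 4.616 × 10^-3 / 0.02000 = 0.2308 mol/L
Dilution factor = 100.0 / 19.68 = 5.081
[NH3]_stock = 0.2308 × 5.081 = 1.173 mol/L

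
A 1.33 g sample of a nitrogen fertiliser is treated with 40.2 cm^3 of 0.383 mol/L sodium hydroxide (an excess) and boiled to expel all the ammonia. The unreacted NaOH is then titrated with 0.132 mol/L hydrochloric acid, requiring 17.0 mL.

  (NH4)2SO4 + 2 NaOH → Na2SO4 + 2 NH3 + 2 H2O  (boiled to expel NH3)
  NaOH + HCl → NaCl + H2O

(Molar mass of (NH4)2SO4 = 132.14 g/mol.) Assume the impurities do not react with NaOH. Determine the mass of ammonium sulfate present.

n(NaOH) added = 0.0402 × 0.383 = 0.0154 mol
n(HCl) used in back-titration = 0.0170 × 0.132 = 2.24 × 10^-3 mol
n(NaOH) left over = 2.24 × 10^-3 mol (1:1 ratio)
n(NaOH) consumed by analyte = 0.0154 − 2.24 × 10^-3 = 0.0132 mol
From the 1:2 ratio, n((NH4)2SO4) = 1/2 × 0.0132 = 6.58 × 10^-3 mol
mass of (NH4)2SO4 = 6.58 × 10^-3 × 132.14 = 0.869 g

0.869 g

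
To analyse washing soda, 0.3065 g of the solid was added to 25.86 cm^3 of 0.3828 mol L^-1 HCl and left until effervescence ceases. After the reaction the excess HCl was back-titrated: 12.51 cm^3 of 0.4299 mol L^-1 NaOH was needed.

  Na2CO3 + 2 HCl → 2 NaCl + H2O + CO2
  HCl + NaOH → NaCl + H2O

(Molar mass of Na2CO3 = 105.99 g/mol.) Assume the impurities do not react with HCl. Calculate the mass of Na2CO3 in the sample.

n(HCl) added = 0.02586 × 0.3828 = 9.899 × 10^-3 mol
n(NaOH) used in back-titration = 0.01251 × 0.4299 = 5.378 × 10^-3 mol
n(HCl) left over = 5.378 × 10^-3 mol (1:1 ratio)
n(HCl) consumed by analyte = 9.899 × 10^-3 − 5.378 × 10^-3 = 4.521 × 10^-3 mol
From the 1:2 ratio, n(Na2CO3) = 1/2 × 4.521 × 10^-3 = 2.261 × 10^-3 mol
mass of Na2CO3 = 2.261 × 10^-3 × 105.99 = 0.2396 g

0.2396 g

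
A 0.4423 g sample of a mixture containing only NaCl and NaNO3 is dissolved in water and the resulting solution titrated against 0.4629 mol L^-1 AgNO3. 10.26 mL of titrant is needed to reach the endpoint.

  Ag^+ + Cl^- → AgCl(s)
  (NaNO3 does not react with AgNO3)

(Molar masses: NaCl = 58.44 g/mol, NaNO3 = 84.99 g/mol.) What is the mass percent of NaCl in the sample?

n(AgNO3) = 0.01026 × 0.4629 = 4.749 × 10^-3 mol
Let x = n(NaCl), y = n(NaNO3).
Titrant: 1x = 4.749 × 10^-3;  mass: 58.44x + 84.99y = 0.4423
Solving, x = 4.749 × 10^-3 mol, y = 1.938 × 10^-3 mol
mass of NaCl = 4.749 × 10^-3 × 58.44 = 0.2776 g
% NaCl = 0.2776 / 0.4423 × 100 = 62.75 %

62.75 %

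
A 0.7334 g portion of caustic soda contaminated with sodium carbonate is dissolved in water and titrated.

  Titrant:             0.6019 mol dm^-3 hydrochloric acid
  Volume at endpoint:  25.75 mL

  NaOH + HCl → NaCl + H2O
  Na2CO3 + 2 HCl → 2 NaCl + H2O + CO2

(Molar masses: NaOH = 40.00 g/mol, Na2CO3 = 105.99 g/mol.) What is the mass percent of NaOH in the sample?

36.92 %

n(HCl) = 0.02575 × 0.6019 = 0.01550 mol
Let x = n(NaOH), y = n(Na2CO3).
Titrant: 1x + 2y = 0.01550;  mass: 40.00x + 105.99y = 0.7334
Solving, x = 6.769 × 10^-3 mol, y = 4.365 × 10^-3 mol
mass of NaOH = 6.769 × 10^-3 × 40.00 = 0.2708 g
% NaOH = 0.2708 / 0.7334 × 100 = 36.92 %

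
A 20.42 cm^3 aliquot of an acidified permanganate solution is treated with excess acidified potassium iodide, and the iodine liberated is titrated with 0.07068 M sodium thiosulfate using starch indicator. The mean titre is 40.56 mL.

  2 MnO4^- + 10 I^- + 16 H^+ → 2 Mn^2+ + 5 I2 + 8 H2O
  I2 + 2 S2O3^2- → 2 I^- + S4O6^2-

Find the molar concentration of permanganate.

n(S2O3^2-) = 0.04056 × 0.07068 = 2.867 × 10^-3 mol
n(I2) = n(S2O3^2-)/2 = 1.433 × 10^-3 mol
From the 2:5 ratio, n(MnO4^-) in the aliquot = 2/5 × 1.433 × 10^-3 = 5.734 × 10^-4 mol
[MnO4^-] = 5.734 × 10^-4 / 0.02042 = 0.02808 mol/L

0.02808 M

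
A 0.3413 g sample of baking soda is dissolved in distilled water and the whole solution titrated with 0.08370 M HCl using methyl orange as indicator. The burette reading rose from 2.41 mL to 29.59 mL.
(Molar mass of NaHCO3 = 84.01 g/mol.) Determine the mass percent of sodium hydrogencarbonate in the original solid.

56.00 %

NaHCO3 + HCl → NaCl + H2O + CO2
n(HCl) = 0.02718 L × 0.08370 mol/L = 2.275 × 10^-3 mol
n(NaHCO3) = 2.275 × 10^-3 mol (1:1 ratio)
mass of NaHCO3 = 2.275 × 10^-3 × 84.01 g/mol = 0.1911 g
% NaHCO3 = 0.1911 / 0.3413 × 100 = 56.00 %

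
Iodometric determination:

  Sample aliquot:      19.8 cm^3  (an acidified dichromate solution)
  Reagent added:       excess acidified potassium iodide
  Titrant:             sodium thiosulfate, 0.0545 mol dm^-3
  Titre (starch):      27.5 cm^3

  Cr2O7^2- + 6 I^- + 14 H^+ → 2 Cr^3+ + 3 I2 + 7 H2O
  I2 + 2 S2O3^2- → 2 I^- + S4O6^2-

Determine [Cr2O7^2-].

n(S2O3^2-) = 0.0275 × 0.0545 = 1.50 × 10^-3 mol
n(I2) = n(S2O3^2-)/2 = 7.49 × 10^-4 mol
From the 1:3 ratio, n(Cr2O7^2-) in the aliquot = 1/3 × 7.49 × 10^-4 = 2.50 × 10^-4 mol
[Cr2O7^2-] = 2.50 × 10^-4 / 0.0198 = 0.0126 mol/L

0.0126 mol/L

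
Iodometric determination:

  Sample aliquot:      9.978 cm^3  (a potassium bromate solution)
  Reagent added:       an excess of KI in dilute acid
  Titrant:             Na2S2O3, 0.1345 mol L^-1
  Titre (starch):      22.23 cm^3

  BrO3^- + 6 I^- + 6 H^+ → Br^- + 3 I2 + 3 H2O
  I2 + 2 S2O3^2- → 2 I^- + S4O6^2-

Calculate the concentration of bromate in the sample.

0.04994 mol/L

n(S2O3^2-) = 0.02223 × 0.1345 = 2.990 × 10^-3 mol
n(I2) = n(S2O3^2-)/2 = 1.495 × 10^-3 mol
From the 1:3 ratio, n(BrO3^-) in the aliquot = 1/3 × 1.495 × 10^-3 = 4.983 × 10^-4 mol
[BrO3^-] = 4.983 × 10^-4 / 0.009978 = 0.04994 mol/L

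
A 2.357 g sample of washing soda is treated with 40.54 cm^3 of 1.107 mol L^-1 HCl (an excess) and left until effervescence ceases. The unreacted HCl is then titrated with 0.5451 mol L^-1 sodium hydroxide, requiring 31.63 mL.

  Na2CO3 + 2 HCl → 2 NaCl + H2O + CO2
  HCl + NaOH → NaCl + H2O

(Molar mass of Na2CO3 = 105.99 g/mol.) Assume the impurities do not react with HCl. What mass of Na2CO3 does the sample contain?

n(HCl) added = 0.04054 × 1.107 = 0.04488 mol
n(NaOH) used in back-titration = 0.03163 × 0.5451 = 0.01724 mol
n(HCl) left over = 0.01724 mol (1:1 ratio)
n(HCl) consumed by analyte = 0.04488 − 0.01724 = 0.02764 mol
From the 1:2 ratio, n(Na2CO3) = 1/2 × 0.02764 = 0.01382 mol
mass of Na2CO3 = 0.01382 × 105.99 = 1.465 g

1.465 g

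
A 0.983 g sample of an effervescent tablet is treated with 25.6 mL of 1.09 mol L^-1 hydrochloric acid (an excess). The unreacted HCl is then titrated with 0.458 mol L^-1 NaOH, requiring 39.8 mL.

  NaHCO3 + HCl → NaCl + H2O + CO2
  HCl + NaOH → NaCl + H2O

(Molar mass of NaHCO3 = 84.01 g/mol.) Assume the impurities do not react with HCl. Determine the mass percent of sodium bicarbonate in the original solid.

n(HCl) added = 0.0256 × 1.09 = 0.0279 mol
n(NaOH) used in back-titration = 0.0398 × 0.458 = 0.0182 mol
n(HCl) left over = 0.0182 mol (1:1 ratio)
n(HCl) consumed by analyte = 0.0279 − 0.0182 = 9.68 × 10^-3 mol
n(NaHCO3) = 9.68 × 10^-3 mol (1:1 ratio)
mass of NaHCO3 = 9.68 × 10^-3 × 84.01 = 0.813 g
% NaHCO3 = 0.813 / 0.983 × 100 = 82.7 %

82.7 %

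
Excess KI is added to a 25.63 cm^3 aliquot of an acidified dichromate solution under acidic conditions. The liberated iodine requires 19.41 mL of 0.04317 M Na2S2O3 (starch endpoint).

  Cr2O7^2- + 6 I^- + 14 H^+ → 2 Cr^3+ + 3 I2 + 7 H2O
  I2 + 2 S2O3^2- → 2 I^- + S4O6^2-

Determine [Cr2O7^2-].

0.005449 M

n(S2O3^2-) = 0.01941 × 0.04317 = 8.379 × 10^-4 mol
n(I2) = n(S2O3^2-)/2 = 4.190 × 10^-4 mol
From the 1:3 ratio, n(Cr2O7^2-) in the aliquot = 1/3 × 4.190 × 10^-4 = 1.397 × 10^-4 mol
[Cr2O7^2-] = 1.397 × 10^-4 / 0.02563 = 0.005449 mol/L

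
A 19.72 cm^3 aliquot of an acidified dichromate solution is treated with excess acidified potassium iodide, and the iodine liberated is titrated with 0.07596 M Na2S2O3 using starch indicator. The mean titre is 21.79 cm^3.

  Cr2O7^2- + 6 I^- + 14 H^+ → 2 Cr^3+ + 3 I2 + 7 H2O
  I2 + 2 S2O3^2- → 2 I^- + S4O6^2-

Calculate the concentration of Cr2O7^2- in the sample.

0.01399 M

n(S2O3^2-) = 0.02179 × 0.07596 = 1.655 × 10^-3 mol
n(I2) = n(S2O3^2-)/2 = 8.276 × 10^-4 mol
From the 1:3 ratio, n(Cr2O7^2-) in the aliquot = 1/3 × 8.276 × 10^-4 = 2.759 × 10^-4 mol
[Cr2O7^2-] = 2.759 × 10^-4 / 0.01972 = 0.01399 mol/L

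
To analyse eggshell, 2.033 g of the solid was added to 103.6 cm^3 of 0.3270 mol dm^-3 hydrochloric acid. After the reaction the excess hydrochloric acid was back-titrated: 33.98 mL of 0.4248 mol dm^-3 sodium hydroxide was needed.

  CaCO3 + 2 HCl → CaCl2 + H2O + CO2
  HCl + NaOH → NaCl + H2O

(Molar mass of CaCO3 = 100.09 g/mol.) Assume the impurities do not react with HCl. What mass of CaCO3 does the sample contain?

0.9730 g

n(HCl) added = 0.1036 × 0.3270 = 0.03388 mol
n(NaOH) used in back-titration = 0.03398 × 0.4248 = 0.01443 mol
n(HCl) left over = 0.01443 mol (1:1 ratio)
n(HCl) consumed by analyte = 0.03388 − 0.01443 = 0.01944 mol
From the 1:2 ratio, n(CaCO3) = 1/2 × 0.01944 = 9.721 × 10^-3 mol
mass of CaCO3 = 9.721 × 10^-3 × 100.09 = 0.9730 g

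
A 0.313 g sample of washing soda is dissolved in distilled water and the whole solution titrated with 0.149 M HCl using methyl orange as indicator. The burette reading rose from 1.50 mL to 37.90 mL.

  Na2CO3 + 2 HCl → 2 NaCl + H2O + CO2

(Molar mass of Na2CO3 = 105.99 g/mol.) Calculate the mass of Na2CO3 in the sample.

0.287 g

n(HCl) = 0.0364 L × 0.149 mol/L = 5.42 × 10^-3 mol
From the 1:2 ratio, n(Na2CO3) = 1/2 × 5.42 × 10^-3 = 2.71 × 10^-3 mol
mass of Na2CO3 = 2.71 × 10^-3 × 105.99 g/mol = 0.287 g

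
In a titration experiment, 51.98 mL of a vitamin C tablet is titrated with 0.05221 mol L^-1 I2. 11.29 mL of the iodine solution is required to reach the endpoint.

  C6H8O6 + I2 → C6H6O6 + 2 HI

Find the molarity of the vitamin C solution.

0.01134 mol/L

n(I2) = 0.01129 L × 0.05221 mol/L = 5.895 × 10^-4 mol
n(C6H8O6) = 5.895 × 10^-4 mol (1:1 mole ratio)
[C6H8O6] = 5.895 × 10^-4 mol / 0.05198 L = 0.01134 mol/L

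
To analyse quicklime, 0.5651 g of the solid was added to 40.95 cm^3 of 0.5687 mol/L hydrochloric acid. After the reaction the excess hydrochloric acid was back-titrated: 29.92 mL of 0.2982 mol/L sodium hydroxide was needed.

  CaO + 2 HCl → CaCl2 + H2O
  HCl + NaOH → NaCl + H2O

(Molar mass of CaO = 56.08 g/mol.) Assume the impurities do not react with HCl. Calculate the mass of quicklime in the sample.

0.4028 g

n(HCl) added = 0.04095 × 0.5687 = 0.02329 mol
n(NaOH) used in back-titration = 0.02992 × 0.2982 = 8.922 × 10^-3 mol
n(HCl) left over = 8.922 × 10^-3 mol (1:1 ratio)
n(HCl) consumed by analyte = 0.02329 − 8.922 × 10^-3 = 0.01437 mol
From the 1:2 ratio, n(CaO) = 1/2 × 0.01437 = 7.183 × 10^-3 mol
mass of CaO = 7.183 × 10^-3 × 56.08 = 0.4028 g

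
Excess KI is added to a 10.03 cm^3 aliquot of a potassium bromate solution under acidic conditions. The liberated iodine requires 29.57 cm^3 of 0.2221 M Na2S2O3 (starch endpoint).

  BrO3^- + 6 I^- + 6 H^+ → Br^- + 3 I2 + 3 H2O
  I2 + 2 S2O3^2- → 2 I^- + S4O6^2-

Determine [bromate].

0.1091 M

n(S2O3^2-) = 0.02957 × 0.2221 = 6.567 × 10^-3 mol
n(I2) = n(S2O3^2-)/2 = 3.284 × 10^-3 mol
From the 1:3 ratio, n(BrO3^-) in the aliquot = 1/3 × 3.284 × 10^-3 = 1.095 × 10^-3 mol
[BrO3^-] = 1.095 × 10^-3 / 0.01003 = 0.1091 mol/L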